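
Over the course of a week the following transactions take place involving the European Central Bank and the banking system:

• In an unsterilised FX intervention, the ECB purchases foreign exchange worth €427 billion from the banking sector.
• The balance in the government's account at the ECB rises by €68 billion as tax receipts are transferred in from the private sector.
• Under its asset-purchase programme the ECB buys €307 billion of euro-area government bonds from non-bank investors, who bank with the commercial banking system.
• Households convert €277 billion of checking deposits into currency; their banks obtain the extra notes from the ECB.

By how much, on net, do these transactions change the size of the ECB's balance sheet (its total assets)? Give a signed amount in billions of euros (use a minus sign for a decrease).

FX purchase €427 billion: an ECB asset is acquired → +€427B.
Government account inflow €68 billion: only the composition of liabilities changes → 0.
Asset purchase (from non-banks) €307 billion: an ECB asset is acquired → +€307B.
Currency withdrawal €277 billion: only the composition of liabilities changes → 0.
Net: 427 + 0 + 307 + 0 = +€734 billion.

+€734 billion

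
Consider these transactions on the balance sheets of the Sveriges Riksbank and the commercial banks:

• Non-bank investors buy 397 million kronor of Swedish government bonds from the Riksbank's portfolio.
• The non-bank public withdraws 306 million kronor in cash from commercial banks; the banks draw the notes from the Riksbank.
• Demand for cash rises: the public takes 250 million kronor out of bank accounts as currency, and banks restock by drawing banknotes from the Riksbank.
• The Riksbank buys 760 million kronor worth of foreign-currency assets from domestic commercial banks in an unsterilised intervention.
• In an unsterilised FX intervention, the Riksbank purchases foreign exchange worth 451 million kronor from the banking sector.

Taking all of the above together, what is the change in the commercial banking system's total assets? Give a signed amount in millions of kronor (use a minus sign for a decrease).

-953 million

Asset sale (to non-banks) 397 million kronor: bank balance sheets shrink → −397M.
Currency withdrawal 306 million kronor: bank balance sheets shrink → −306M.
Currency withdrawal 250 million kronor: bank balance sheets shrink → −250M.
FX purchase 760 million kronor: just an asset swap on bank balance sheets → 0.
FX purchase 451 million kronor: just an asset swap on bank balance sheets → 0.
Net: −397 − 306 − 250 + 0 + 0 = -953 million.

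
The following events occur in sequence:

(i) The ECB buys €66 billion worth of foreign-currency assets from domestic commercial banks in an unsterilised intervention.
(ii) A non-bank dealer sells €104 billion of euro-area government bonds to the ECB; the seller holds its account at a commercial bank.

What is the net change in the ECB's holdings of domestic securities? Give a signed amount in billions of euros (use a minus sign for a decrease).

FX purchase €66 billion: the ECB's securities portfolio is untouched → 0.
Asset purchase (from non-banks) €104 billion: securities added to the ECB's portfolio → +€104B.
Net: 0 + 104 = +€104 billion.

+€104 billion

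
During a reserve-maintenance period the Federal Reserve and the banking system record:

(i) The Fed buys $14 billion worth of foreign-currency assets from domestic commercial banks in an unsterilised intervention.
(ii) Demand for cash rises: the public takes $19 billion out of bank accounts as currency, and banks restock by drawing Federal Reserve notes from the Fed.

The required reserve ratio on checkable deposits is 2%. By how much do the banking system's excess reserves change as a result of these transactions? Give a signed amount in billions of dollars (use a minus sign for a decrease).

-$4.62 billion

FX purchase $14 billion: reserves +$14B, deposits 0.
Currency withdrawal $19 billion: reserves −$19B, deposits −$19B.
Totals: Δreserves = −$5B, Δdeposits = −$19B.
Δrequired reserves = 2% × −$19B = −$0.38B.
Δexcess reserves = Δreserves − Δrequired = −$5B − (−$0.38B) = -$4.62 billion.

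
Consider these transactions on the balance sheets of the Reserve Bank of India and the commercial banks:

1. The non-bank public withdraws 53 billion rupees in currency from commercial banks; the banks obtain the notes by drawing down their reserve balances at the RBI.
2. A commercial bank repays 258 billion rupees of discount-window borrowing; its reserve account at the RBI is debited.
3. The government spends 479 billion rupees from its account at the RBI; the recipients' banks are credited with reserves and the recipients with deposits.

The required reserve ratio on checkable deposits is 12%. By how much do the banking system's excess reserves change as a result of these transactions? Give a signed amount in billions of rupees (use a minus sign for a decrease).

Currency withdrawal 53 billion rupees: reserves −53B, deposits −53B.
Discount-window repayment 258 billion rupees: reserves −258B, deposits 0.
Government spending 479 billion rupees: reserves +479B, deposits +479B.
Totals: Δreserves = +168B, Δdeposits = +426B.
Δrequired reserves = 12% × +426B = +51.12B.
Δexcess reserves = Δreserves − Δrequired = +168B − (+51.12B) = +116.88 billion.

+116.88 billion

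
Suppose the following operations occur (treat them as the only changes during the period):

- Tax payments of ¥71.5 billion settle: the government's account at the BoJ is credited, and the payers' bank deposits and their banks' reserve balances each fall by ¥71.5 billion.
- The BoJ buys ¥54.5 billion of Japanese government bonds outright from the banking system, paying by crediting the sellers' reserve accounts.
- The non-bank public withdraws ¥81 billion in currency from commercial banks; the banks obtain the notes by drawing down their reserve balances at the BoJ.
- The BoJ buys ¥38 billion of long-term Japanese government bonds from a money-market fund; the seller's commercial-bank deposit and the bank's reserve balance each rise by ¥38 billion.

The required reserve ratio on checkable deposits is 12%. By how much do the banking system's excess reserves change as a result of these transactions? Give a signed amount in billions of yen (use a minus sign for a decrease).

Government account inflow ¥71.5 billion: reserves −¥71.5B, deposits −¥71.5B.
OMO purchase (from banks) ¥54.5 billion: reserves +¥54.5B, deposits 0.
Currency withdrawal ¥81 billion: reserves −¥81B, deposits −¥81B.
Asset purchase (from non-banks) ¥38 billion: reserves +¥38B, deposits +¥38B.
Totals: Δreserves = −¥60B, Δdeposits = −¥114.5B.
Δrequired reserves = 12% × −¥114.5B = −¥13.74B.
Δexcess reserves = Δreserves − Δrequired = −¥60B − (−¥13.74B) = -¥46.26 billion.

-¥46.26 billion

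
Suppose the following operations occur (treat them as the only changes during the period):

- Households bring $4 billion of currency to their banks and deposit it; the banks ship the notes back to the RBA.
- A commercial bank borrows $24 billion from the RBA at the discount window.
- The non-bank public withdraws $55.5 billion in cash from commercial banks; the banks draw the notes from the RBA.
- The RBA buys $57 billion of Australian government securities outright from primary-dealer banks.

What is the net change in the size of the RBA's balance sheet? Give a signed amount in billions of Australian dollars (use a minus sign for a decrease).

+$81 billion

RBA balance sheet:
  Assets:      Securities +$57B, Loans to banks +$24B
  Liabilities: Bank reserves +$29.5B, Currency in circulation +$51.5B
Change in total RBA assets = +$81 billion.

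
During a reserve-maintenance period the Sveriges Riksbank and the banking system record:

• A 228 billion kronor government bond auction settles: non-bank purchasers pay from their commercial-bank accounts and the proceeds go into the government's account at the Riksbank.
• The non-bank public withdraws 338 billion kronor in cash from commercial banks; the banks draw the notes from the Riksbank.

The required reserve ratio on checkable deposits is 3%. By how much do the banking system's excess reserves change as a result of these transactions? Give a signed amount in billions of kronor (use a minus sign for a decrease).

-549.02 billion

Government account inflow 228 billion kronor: reserves −228B, deposits −228B.
Currency withdrawal 338 billion kronor: reserves −338B, deposits −338B.
Totals: Δreserves = −566B, Δdeposits = −566B.
Δrequired reserves = 3% × −566B = −16.98B.
Δexcess reserves = Δreserves − Δrequired = −566B − (−16.98B) = -549.02 billion.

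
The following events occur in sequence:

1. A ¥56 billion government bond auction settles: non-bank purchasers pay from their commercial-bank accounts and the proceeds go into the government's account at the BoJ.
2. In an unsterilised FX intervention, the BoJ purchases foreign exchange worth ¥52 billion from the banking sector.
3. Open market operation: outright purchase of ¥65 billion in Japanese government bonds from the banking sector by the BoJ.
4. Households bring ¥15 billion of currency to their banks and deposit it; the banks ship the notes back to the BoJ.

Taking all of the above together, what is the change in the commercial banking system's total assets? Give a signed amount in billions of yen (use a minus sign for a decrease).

-¥41 billion

BoJ balance sheet:
  Assets:      Securities +¥65B, Foreign assets +¥52B
  Liabilities: Bank reserves +¥76B, Currency in circulation −¥15B, Government deposits +¥56B
Commercial banking system:
  Assets:      Reserves at CB +¥76B, Securities −¥65B, Foreign assets −¥52B
  Liabilities: Checkable deposits −¥41B
Change in total bank assets = -¥41 billion.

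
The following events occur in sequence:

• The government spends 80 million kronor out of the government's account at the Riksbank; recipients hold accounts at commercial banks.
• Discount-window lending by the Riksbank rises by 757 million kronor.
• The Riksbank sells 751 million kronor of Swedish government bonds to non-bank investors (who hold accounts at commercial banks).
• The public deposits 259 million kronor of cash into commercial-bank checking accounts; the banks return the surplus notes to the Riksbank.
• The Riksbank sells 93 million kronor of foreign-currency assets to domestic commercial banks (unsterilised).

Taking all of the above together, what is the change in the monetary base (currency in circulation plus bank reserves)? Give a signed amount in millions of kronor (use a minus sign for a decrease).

-7 million

Government spending 80 million kronor: a non-base liability converts back to reserves → +80M.
Discount-window loan 757 million kronor: Riksbank balance sheet expands → +757M.
Asset sale (to non-banks) 751 million kronor: Riksbank balance sheet contracts → −751M.
Currency deposit 259 million kronor: just a shift between currency and reserves — both are base money → 0.
FX sale 93 million kronor: Riksbank balance sheet contracts → −93M.
Net: 80 + 757 − 751 + 0 − 93 = -7 million.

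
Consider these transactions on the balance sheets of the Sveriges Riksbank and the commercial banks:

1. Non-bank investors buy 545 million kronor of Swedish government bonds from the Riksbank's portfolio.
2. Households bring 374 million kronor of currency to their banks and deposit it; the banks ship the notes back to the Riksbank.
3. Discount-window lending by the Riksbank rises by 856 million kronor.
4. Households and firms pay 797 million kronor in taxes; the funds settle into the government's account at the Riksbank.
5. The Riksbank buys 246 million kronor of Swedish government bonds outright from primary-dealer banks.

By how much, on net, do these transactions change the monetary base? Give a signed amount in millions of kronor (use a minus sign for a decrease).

-240 million

Riksbank balance sheet:
  Assets:      Securities −299M, Loans to banks +856M
  Liabilities: Bank reserves +134M, Currency in circulation −374M, Government deposits +797M
Commercial banking system:
  Assets:      Reserves at CB +134M, Securities −246M
  Liabilities: Checkable deposits −968M, Borrowings from CB +856M
Monetary base = currency + reserves: −374M + (+134M) = -240 million.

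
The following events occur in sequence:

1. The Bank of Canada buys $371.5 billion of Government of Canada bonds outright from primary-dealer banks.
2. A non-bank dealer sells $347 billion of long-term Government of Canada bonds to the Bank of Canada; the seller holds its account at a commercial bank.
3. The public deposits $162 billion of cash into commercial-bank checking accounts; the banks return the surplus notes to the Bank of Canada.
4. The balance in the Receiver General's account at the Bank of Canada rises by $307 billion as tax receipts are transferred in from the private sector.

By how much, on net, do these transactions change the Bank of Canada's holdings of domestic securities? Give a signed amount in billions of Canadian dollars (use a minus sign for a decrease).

+$718.5 billion

OMO purchase (from banks) $371.5 billion: securities added to the Bank of Canada's portfolio → +$371.5B.
Asset purchase (from non-banks) $347 billion: securities added to the Bank of Canada's portfolio → +$347B.
Currency deposit $162 billion: the Bank of Canada's securities portfolio is untouched → 0.
Government account inflow $307 billion: the Bank of Canada's securities portfolio is untouched → 0.
Net: 371.5 + 347 + 0 + 0 = +$718.5 billion.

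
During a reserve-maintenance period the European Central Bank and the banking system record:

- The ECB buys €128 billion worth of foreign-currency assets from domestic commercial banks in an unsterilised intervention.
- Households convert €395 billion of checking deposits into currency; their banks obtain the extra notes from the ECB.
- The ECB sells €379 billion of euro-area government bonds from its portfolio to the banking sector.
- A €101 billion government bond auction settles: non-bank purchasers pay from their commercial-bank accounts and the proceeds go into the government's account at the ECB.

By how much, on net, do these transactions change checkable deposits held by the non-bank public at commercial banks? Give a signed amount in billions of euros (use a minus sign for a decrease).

-€496 billion

FX purchase €128 billion: the counterparty is a bank, so public deposits are unchanged → 0.
Currency withdrawal €395 billion: non-bank counterparties' bank balances fall → −€395B.
OMO sale (to banks) €379 billion: the counterparty is a bank, so public deposits are unchanged → 0.
Government account inflow €101 billion: non-bank counterparties' bank balances fall → −€101B.
Net: 0 − 395 + 0 − 101 = -€496 billion.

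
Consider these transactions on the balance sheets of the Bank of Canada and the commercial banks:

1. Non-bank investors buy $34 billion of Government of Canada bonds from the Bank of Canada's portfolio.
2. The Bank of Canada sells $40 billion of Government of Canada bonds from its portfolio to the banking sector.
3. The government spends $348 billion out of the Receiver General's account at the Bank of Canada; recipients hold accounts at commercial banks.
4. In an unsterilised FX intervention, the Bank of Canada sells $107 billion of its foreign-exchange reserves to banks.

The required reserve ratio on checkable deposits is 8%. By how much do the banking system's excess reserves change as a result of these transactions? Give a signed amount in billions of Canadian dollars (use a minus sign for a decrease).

+$141.88 billion

Asset sale (to non-banks) $34 billion: reserves −$34B, deposits −$34B.
OMO sale (to banks) $40 billion: reserves −$40B, deposits 0.
Government spending $348 billion: reserves +$348B, deposits +$348B.
FX sale $107 billion: reserves −$107B, deposits 0.
Totals: Δreserves = +$167B, Δdeposits = +$314B.
Δrequired reserves = 8% × +$314B = +$25.12B.
Δexcess reserves = Δreserves − Δrequired = +$167B − (+$25.12B) = +$141.88 billion.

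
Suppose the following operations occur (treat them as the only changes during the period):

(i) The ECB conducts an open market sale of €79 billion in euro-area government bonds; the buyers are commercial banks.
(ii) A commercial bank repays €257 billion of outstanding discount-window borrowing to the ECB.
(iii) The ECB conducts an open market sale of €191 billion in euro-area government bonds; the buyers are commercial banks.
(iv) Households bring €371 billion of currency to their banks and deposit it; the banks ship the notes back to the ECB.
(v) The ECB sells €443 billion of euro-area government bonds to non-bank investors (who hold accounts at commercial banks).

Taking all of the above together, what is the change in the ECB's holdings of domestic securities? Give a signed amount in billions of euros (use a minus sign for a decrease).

OMO sale (to banks) €79 billion: securities removed from the ECB's portfolio → −€79B.
Discount-window repayment €257 billion: the ECB's securities portfolio is untouched → 0.
OMO sale (to banks) €191 billion: securities removed from the ECB's portfolio → −€191B.
Currency deposit €371 billion: the ECB's securities portfolio is untouched → 0.
Asset sale (to non-banks) €443 billion: securities removed from the ECB's portfolio → −€443B.
Net: −79 + 0 − 191 + 0 − 443 = -€713 billion.

-€713 billion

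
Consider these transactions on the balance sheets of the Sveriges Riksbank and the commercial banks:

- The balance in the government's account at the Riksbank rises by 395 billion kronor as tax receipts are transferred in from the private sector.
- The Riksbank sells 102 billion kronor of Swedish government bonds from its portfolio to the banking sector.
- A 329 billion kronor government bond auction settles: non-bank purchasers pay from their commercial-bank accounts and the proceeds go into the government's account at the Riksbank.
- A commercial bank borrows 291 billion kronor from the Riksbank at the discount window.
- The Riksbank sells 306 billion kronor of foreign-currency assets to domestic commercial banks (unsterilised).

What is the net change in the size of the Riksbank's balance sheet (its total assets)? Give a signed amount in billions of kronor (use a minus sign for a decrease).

-117 billion

Government account inflow 395 billion kronor: only the composition of liabilities changes → 0.
OMO sale (to banks) 102 billion kronor: a Riksbank asset is shed → −102B.
Government account inflow 329 billion kronor: only the composition of liabilities changes → 0.
Discount-window loan 291 billion kronor: a Riksbank asset is acquired → +291B.
FX sale 306 billion kronor: a Riksbank asset is shed → −306B.
Net: 0 − 102 + 0 + 291 − 306 = -117 billion.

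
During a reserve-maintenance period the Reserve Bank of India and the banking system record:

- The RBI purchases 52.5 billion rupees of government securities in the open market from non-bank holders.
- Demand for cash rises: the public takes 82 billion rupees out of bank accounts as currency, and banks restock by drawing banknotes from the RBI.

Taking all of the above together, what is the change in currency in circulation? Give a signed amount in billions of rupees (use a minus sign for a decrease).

RBI balance sheet:
  Assets:      Securities +52.5B
  Liabilities: Bank reserves −29.5B, Currency in circulation +82B
Commercial banking system:
  Assets:      Reserves at CB −29.5B
  Liabilities: Checkable deposits −29.5B
So the change in currency in circulation is +82 billion.

+82 billion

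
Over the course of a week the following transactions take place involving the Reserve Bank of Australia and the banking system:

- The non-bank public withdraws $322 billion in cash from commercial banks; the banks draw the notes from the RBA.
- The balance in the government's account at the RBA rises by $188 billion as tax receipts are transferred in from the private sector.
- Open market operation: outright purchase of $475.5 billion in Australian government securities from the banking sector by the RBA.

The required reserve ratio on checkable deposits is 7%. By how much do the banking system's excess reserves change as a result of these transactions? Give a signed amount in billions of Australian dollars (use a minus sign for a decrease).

+$1.2 billion

Currency withdrawal $322 billion: reserves −$322B, deposits −$322B.
Government account inflow $188 billion: reserves −$188B, deposits −$188B.
OMO purchase (from banks) $475.5 billion: reserves +$475.5B, deposits 0.
Totals: Δreserves = −$34.5B, Δdeposits = −$510B.
Δrequired reserves = 7% × −$510B = −$35.7B.
Δexcess reserves = Δreserves − Δrequired = −$34.5B − (−$35.7B) = +$1.2 billion.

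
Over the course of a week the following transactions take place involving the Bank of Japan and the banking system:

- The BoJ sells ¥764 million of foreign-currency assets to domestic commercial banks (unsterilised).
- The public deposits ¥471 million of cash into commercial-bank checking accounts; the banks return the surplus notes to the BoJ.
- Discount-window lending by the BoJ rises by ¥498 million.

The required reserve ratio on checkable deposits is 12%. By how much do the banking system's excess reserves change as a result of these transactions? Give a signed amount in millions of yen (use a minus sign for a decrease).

+¥148.48 million

FX sale ¥764 million: reserves −¥764M, deposits 0.
Currency deposit ¥471 million: reserves +¥471M, deposits +¥471M.
Discount-window loan ¥498 million: reserves +¥498M, deposits 0.
Totals: Δreserves = +¥205M, Δdeposits = +¥471M.
Δrequired reserves = 12% × +¥471M = +¥56.52M.
Δexcess reserves = Δreserves − Δrequired = +¥205M − (+¥56.52M) = +¥148.48 million.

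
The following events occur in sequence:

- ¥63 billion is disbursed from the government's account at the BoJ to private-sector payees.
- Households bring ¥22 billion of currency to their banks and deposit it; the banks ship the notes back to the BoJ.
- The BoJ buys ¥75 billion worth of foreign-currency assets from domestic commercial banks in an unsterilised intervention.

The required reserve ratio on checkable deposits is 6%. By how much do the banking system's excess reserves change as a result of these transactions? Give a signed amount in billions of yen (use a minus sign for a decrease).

+¥154.9 billion

Government spending ¥63 billion: reserves +¥63B, deposits +¥63B.
Currency deposit ¥22 billion: reserves +¥22B, deposits +¥22B.
FX purchase ¥75 billion: reserves +¥75B, deposits 0.
Totals: Δreserves = +¥160B, Δdeposits = +¥85B.
Δrequired reserves = 6% × +¥85B = +¥5.1B.
Δexcess reserves = Δreserves − Δrequired = +¥160B − (+¥5.1B) = +¥154.9 billion.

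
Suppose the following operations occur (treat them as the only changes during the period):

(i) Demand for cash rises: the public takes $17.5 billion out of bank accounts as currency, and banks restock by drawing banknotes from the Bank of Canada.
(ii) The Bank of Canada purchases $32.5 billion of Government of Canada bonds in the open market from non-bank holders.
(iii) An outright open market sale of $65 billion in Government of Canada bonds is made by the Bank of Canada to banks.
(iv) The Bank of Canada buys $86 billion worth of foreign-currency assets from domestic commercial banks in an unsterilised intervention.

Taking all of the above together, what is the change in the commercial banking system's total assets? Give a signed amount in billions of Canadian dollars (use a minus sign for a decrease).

+$15 billion

Bank of Canada balance sheet:
  Assets:      Securities −$32.5B, Foreign assets +$86B
  Liabilities: Bank reserves +$36B, Currency in circulation +$17.5B
Commercial banking system:
  Assets:      Reserves at CB +$36B, Securities +$65B, Foreign assets −$86B
  Liabilities: Checkable deposits +$15B
Change in total bank assets = +$15 billion.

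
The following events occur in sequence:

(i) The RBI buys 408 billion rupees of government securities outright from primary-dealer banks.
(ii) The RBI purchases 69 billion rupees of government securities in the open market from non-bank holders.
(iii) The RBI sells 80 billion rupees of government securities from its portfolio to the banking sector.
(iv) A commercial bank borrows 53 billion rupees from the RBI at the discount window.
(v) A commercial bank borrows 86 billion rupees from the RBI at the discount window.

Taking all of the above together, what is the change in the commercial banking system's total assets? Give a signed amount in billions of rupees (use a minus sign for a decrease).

+208 billion

OMO purchase (from banks) 408 billion rupees: just an asset swap on bank balance sheets → 0.
Asset purchase (from non-banks) 69 billion rupees: bank balance sheets expand → +69B.
OMO sale (to banks) 80 billion rupees: just an asset swap on bank balance sheets → 0.
Discount-window loan 53 billion rupees: bank balance sheets expand → +53B.
Discount-window loan 86 billion rupees: bank balance sheets expand → +86B.
Net: 0 + 69 + 0 + 53 + 86 = +208 billion.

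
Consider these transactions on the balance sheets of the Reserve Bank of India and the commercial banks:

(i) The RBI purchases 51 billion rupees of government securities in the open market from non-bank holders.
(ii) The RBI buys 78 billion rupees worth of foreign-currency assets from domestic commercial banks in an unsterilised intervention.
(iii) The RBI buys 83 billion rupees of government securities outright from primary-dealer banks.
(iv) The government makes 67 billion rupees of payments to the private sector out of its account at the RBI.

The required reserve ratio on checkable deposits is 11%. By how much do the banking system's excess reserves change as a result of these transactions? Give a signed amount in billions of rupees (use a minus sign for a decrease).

Asset purchase (from non-banks) 51 billion rupees: reserves +51B, deposits +51B.
FX purchase 78 billion rupees: reserves +78B, deposits 0.
OMO purchase (from banks) 83 billion rupees: reserves +83B, deposits 0.
Government spending 67 billion rupees: reserves +67B, deposits +67B.
Totals: Δreserves = +279B, Δdeposits = +118B.
Δrequired reserves = 11% × +118B = +12.98B.
Δexcess reserves = Δreserves − Δrequired = +279B − (+12.98B) = +266.02 billion.

+266.02 billion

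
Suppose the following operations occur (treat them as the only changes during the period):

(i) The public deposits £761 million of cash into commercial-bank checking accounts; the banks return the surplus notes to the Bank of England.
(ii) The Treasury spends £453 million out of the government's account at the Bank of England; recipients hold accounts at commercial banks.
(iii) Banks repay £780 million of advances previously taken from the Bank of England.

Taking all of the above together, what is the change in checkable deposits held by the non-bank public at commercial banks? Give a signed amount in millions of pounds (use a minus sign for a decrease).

+£1214 million

Bank of England balance sheet:
  Assets:      Loans to banks −£780M
  Liabilities: Bank reserves +£434M, Currency in circulation −£761M, Government deposits −£453M
Commercial banking system:
  Assets:      Reserves at CB +£434M
  Liabilities: Checkable deposits +£1214M, Borrowings from CB −£780M
So the change in checkable deposits held by the non-bank public at commercial banks is +£1214 million.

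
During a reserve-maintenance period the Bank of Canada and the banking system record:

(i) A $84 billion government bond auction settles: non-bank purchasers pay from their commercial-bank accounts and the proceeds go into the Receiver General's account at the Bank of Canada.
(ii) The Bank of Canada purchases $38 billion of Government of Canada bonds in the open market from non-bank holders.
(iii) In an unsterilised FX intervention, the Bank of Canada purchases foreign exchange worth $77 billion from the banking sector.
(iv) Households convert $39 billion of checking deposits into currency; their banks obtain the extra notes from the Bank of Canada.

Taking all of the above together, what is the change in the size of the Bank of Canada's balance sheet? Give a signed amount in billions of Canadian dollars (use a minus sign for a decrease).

+$115 billion

Government account inflow $84 billion: only the composition of liabilities changes → 0.
Asset purchase (from non-banks) $38 billion: a Bank of Canada asset is acquired → +$38B.
FX purchase $77 billion: a Bank of Canada asset is acquired → +$77B.
Currency withdrawal $39 billion: only the composition of liabilities changes → 0.
Net: 0 + 38 + 77 + 0 = +$115 billion.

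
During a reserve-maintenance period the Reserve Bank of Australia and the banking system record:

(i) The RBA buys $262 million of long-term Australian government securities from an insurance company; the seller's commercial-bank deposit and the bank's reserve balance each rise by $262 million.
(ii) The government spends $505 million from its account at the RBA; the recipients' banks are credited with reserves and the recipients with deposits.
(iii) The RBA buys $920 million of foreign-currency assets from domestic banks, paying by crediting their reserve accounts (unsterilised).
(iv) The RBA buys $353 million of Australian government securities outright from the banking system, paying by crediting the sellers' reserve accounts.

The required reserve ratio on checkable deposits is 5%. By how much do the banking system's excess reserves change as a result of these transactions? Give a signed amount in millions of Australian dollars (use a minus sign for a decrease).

+$2001.65 million

Asset purchase (from non-banks) $262 million: reserves +$262M, deposits +$262M.
Government spending $505 million: reserves +$505M, deposits +$505M.
FX purchase $920 million: reserves +$920M, deposits 0.
OMO purchase (from banks) $353 million: reserves +$353M, deposits 0.
Totals: Δreserves = +$2040M, Δdeposits = +$767M.
Δrequired reserves = 5% × +$767M = +$38.35M.
Δexcess reserves = Δreserves − Δrequired = +$2040M − (+$38.35M) = +$2001.65 million.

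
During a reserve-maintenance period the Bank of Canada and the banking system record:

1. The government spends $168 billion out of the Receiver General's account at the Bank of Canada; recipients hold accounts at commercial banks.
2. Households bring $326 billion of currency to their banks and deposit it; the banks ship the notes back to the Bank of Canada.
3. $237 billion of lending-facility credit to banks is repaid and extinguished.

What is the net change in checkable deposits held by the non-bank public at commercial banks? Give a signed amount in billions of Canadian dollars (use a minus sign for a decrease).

Bank of Canada balance sheet:
  Assets:      Loans to banks −$237B
  Liabilities: Bank reserves +$257B, Currency in circulation −$326B, Government deposits −$168B
Commercial banking system:
  Assets:      Reserves at CB +$257B
  Liabilities: Checkable deposits +$494B, Borrowings from CB −$237B
So the change in checkable deposits held by the non-bank public at commercial banks is +$494 billion.

+$494 billion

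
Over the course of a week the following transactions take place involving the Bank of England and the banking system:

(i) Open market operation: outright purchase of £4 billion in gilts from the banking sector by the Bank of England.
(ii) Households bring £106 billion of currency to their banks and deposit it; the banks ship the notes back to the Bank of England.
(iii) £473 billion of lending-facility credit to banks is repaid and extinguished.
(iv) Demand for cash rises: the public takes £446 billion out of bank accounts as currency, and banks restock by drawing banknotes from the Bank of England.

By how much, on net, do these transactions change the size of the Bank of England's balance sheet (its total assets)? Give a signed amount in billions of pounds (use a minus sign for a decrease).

-£469 billion

OMO purchase (from banks) £4 billion: a Bank of England asset is acquired → +£4B.
Currency deposit £106 billion: only the composition of liabilities changes → 0.
Discount-window repayment £473 billion: a Bank of England asset is shed → −£473B.
Currency withdrawal £446 billion: only the composition of liabilities changes → 0.
Net: 4 + 0 − 473 + 0 = -£469 billion.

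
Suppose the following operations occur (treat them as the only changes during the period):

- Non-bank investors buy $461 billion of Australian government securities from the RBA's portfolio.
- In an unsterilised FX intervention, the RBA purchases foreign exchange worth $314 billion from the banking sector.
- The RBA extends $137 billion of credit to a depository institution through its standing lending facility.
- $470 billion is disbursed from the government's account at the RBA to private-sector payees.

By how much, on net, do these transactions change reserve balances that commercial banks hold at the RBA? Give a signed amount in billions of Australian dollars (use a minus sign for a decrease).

Asset sale (to non-banks) $461 billion: the non-bank buyers' banks settle from reserves → −$461B.
FX purchase $314 billion: the RBA pays by crediting reserve accounts → +$314B.
Discount-window loan $137 billion: the loan is credited to the bank's reserve account → +$137B.
Government spending $470 billion: government payments flow into bank reserve accounts → +$470B.
Net: −461 + 314 + 137 + 470 = +$460 billion.

+$460 billion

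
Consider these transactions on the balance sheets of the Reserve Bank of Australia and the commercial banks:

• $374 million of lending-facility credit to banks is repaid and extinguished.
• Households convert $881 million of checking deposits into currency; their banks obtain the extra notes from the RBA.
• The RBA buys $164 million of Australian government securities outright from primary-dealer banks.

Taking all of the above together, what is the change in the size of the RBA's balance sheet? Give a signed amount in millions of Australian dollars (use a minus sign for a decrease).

RBA balance sheet:
  Assets:      Securities +$164M, Loans to banks −$374M
  Liabilities: Bank reserves −$1091M, Currency in circulation +$881M
Commercial banking system:
  Assets:      Reserves at CB −$1091M, Securities −$164M
  Liabilities: Checkable deposits −$881M, Borrowings from CB −$374M
Change in total RBA assets = -$210 million.

-$210 million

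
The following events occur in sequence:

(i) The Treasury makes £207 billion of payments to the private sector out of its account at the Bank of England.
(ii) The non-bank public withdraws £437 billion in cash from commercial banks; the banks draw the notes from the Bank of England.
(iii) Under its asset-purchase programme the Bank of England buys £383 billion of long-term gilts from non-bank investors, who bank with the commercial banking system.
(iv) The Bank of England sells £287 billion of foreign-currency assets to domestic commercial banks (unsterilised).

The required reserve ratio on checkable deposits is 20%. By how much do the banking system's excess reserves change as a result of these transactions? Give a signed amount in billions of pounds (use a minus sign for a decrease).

-£164.6 billion

Government spending £207 billion: reserves +£207B, deposits +£207B.
Currency withdrawal £437 billion: reserves −£437B, deposits −£437B.
Asset purchase (from non-banks) £383 billion: reserves +£383B, deposits +£383B.
FX sale £287 billion: reserves −£287B, deposits 0.
Totals: Δreserves = −£134B, Δdeposits = +£153B.
Δrequired reserves = 20% × +£153B = +£30.6B.
Δexcess reserves = Δreserves − Δrequired = −£134B − (+£30.6B) = -£164.6 billion.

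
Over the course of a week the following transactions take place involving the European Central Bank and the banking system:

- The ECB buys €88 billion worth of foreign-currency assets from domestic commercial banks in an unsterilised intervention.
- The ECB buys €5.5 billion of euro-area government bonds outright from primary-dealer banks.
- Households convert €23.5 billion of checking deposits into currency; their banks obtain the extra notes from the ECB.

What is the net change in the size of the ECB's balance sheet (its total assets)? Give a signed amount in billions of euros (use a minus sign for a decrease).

FX purchase €88 billion: an ECB asset is acquired → +€88B.
OMO purchase (from banks) €5.5 billion: an ECB asset is acquired → +€5.5B.
Currency withdrawal €23.5 billion: only the composition of liabilities changes → 0.
Net: 88 + 5.5 + 0 = +€93.5 billion.

+€93.5 billion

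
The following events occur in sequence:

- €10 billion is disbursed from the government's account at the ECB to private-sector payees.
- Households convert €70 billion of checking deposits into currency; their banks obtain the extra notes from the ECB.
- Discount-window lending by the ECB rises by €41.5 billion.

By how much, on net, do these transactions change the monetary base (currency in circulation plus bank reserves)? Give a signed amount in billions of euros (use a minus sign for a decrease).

+€51.5 billion

ECB balance sheet:
  Assets:      Loans to banks +€41.5B
  Liabilities: Bank reserves −€18.5B, Currency in circulation +€70B, Government deposits −€10B
Commercial banking system:
  Assets:      Reserves at CB −€18.5B
  Liabilities: Checkable deposits −€60B, Borrowings from CB +€41.5B
Monetary base = currency + reserves: +€70B + (−€18.5B) = +€51.5 billion.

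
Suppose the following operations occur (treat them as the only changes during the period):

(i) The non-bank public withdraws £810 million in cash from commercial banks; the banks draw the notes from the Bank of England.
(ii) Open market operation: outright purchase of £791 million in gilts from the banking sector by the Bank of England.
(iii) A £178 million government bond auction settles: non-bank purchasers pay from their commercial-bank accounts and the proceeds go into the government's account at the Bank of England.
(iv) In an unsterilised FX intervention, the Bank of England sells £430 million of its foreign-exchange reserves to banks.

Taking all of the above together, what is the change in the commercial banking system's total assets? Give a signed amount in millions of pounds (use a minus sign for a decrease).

-£988 million

Currency withdrawal £810 million: bank balance sheets shrink → −£810M.
OMO purchase (from banks) £791 million: just an asset swap on bank balance sheets → 0.
Government account inflow £178 million: bank balance sheets shrink → −£178M.
FX sale £430 million: just an asset swap on bank balance sheets → 0.
Net: −810 + 0 − 178 + 0 = -£988 million.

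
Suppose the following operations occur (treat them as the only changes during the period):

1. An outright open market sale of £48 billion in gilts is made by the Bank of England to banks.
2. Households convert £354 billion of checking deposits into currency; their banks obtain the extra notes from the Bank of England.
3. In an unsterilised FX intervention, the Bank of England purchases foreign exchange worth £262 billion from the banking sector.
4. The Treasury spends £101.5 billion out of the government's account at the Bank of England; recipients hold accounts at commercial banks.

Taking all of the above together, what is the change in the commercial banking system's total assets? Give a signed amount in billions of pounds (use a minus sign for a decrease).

OMO sale (to banks) £48 billion: just an asset swap on bank balance sheets → 0.
Currency withdrawal £354 billion: bank balance sheets shrink → −£354B.
FX purchase £262 billion: just an asset swap on bank balance sheets → 0.
Government spending £101.5 billion: bank balance sheets expand → +£101.5B.
Net: 0 − 354 + 0 + 101.5 = -£252.5 billion.

-£252.5 billion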